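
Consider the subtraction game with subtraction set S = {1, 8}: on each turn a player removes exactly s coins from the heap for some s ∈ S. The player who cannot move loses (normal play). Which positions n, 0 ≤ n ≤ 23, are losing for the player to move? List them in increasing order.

G(0) = 0
G(1) = mex{0} = 1
G(2) = mex{1} = 0
G(3) = mex{0} = 1
G(4) = mex{1} = 0
G(5) = mex{0} = 1
G(6) = mex{1} = 0
G(7) = mex{0} = 1
G(8) = mex{1,0} = 2
G(9) = mex{2,1} = 0
G(10) = mex{0,0} = 1
G(11) = mex{1,1} = 0
G(12) = mex{0,0} = 1
G(13) = mex{1,1} = 0
G(14) = mex{0,0} = 1
G(15) = mex{1,1} = 0
G(16) = mex{0,2} = 1
G(17) = mex{1,0} = 2
G(18) = mex{2,1} = 0
G(19) = mex{0,0} = 1
G(20) = mex{1,1} = 0
G(21) = mex{0,0} = 1
G(22) = mex{1,1} = 0
G(23) = mex{0,0} = 1
P-positions are exactly the n with G(n) = 0.

0, 2, 4, 6, 9, 11, 13, 15, 18, 20, 22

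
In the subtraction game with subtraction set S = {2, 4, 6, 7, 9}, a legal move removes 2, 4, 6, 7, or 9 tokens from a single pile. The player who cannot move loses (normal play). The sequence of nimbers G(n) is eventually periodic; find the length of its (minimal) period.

n :  0  1  2  3  4  5  6  7  8  9 10 11 12 13 14 15 16 17 18 19 20 21 22 23
G :  0  0  1  1  2  2  3  3  4  4  5  0  0  1  1  2  2  3  3  4  4  5  0  0
G(n+11) = G(n) holds for n = 0,…,8 (a full window of length max(S) = 9), so the sequence is purely periodic with period 11.

11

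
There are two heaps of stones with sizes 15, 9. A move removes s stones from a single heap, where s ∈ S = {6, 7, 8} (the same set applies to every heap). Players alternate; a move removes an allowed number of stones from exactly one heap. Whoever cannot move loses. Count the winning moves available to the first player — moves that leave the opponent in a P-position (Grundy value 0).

All heaps use S = {6, 7, 8}:
G(0) = 0
G(1) = mex{} = 0
G(2) = mex{} = 0
G(3) = mex{} = 0
G(4) = mex{} = 0
G(5) = mex{} = 0
G(6) = mex{0} = 1
G(7) = mex{0,0} = 1
G(8) = mex{0,0,0} = 1
G(9) = mex{0,0,0} = 1
G(10) = mex{0,0,0} = 1
G(11) = mex{0,0,0} = 1
G(12) = mex{1,0,0} = 2
G(13) = mex{1,1,0} = 2
G(14) = mex{1,1,1} = 0
G(15) = mex{1,1,1} = 0
Heap A: G(15) = 0.
Heap B: G(9) = 1.
Combined Grundy value = 0 ⊕ 1 = 1.
A winning move leaves total XOR = 0, i.e. changes one component's Grundy value g to g ⊕ X where X is the current total.
Heap A: need g' = 0⊕1 = 1. Options: 15−6→G=1, 15−7→G=1, 15−8→G=1. Hits: 3.
Heap B: need g' = 1⊕1 = 0. Options: 9−6→G=0, 9−7→G=0, 9−8→G=0. Hits: 3.

6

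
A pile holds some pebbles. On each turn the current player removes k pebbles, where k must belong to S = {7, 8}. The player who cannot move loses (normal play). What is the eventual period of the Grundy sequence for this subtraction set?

15

G(0) = 0
G(1) = mex{} = 0
G(2) = mex{} = 0
G(3) = mex{} = 0
G(4) = mex{} = 0
G(5) = mex{} = 0
G(6) = mex{} = 0
G(7) = mex{0} = 1
G(8) = mex{0,0} = 1
G(9) = mex{0,0} = 1
G(10) = mex{0,0} = 1
G(11) = mex{0,0} = 1
G(12) = mex{0,0} = 1
G(13) = mex{0,0} = 1
G(14) = mex{1,0} = 2
G(15) = mex{1,1} = 0
G(16) = mex{1,1} = 0
G(17) = mex{1,1} = 0
G(18) = mex{1,1} = 0
G(19) = mex{1,1} = 0
G(20) = mex{1,1} = 0
G(21) = mex{2,1} = 0
G(22) = mex{0,2} = 1
G(23) = mex{0,0} = 1
G(24) = mex{0,0} = 1
G(25) = mex{0,0} = 1
G(26) = mex{0,0} = 1
G(27) = mex{0,0} = 1
G(28) = mex{0,0} = 1
G(29) = mex{1,0} = 2
G(30) = mex{1,1} = 0
G(31) = mex{1,1} = 0
G(n+15) = G(n) holds for n = 0,…,7 (a full window of length max(S) = 8), so the sequence is purely periodic with period 15.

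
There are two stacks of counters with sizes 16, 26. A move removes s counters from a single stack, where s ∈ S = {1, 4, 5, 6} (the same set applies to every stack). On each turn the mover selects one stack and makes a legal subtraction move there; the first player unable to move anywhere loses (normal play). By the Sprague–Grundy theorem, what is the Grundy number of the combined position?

7

All stacks use S = {1, 4, 5, 6}:
n :  0  1  2  3  4  5  6  7  8  9 10 11 12 13 14 15 16 17 18 19 20 21 22 23 24 25 26
G :  0  1  0  1  2  3  2  3  4  0  1  0  1  2  3  2  3  4  0  1  0  1  2  3  2  3  4
Stack A: G(16) = 3.
Stack B: G(26) = 4.
Combined Grundy value = 3 ⊕ 4 = 7.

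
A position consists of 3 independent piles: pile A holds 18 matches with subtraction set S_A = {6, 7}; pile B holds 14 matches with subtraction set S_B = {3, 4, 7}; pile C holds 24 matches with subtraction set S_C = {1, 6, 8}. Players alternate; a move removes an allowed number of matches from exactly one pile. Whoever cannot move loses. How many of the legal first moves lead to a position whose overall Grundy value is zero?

0

Pile A, S = {6, 7}:
G(0) = 0
G(1) = mex{} = 0
G(2) = mex{} = 0
G(3) = mex{} = 0
G(4) = mex{} = 0
G(5) = mex{} = 0
G(6) = mex{0} = 1
G(7) = mex{0,0} = 1
G(8) = mex{0,0} = 1
G(9) = mex{0,0} = 1
G(10) = mex{0,0} = 1
G(11) = mex{0,0} = 1
G(12) = mex{1,0} = 2
G(13) = mex{1,1} = 0
G(14) = mex{1,1} = 0
G(15) = mex{1,1} = 0
G(16) = mex{1,1} = 0
G(17) = mex{1,1} = 0
G(18) = mex{2,1} = 0
G_A(18) = 0.
Pile B, S = {3, 4, 7}:
G(0) = 0
G(1) = mex{} = 0
G(2) = mex{} = 0
G(3) = mex{0} = 1
G(4) = mex{0,0} = 1
G(5) = mex{0,0} = 1
G(6) = mex{1,0} = 2
G(7) = mex{1,1,0} = 2
G(8) = mex{1,1,0} = 2
G(9) = mex{2,1,0} = 3
G(10) = mex{2,2,1} = 0
G(11) = mex{2,2,1} = 0
G(12) = mex{3,2,1} = 0
G(13) = mex{0,3,2} = 1
G(14) = mex{0,0,2} = 1
G_B(14) = 1.
Pile C, S = {1, 6, 8}:
n :  0  1  2  3  4  5  6  7  8  9 10 11 12 13 14 15 16 17 18 19 20 21 22 23 24
G :  0  1  0  1  0  1  2  0  1  0  1  0  1  2  0  1  0  1  0  1  2  0  1  0  1
G_C(24) = 1.
Combined Grundy value = 0 ⊕ 1 ⊕ 1 = 0.
A winning move leaves total XOR = 0, i.e. changes one component's Grundy value g to g ⊕ X where X is the current total.
Pile A: target g' = 0⊕0 = 0, but every legal move changes the Grundy value (mex property), so 0 moves.
Pile B: target g' = 1⊕0 = 1, but every legal move changes the Grundy value (mex property), so 0 moves.
Pile C: target g' = 1⊕0 = 1, but every legal move changes the Grundy value (mex property), so 0 moves.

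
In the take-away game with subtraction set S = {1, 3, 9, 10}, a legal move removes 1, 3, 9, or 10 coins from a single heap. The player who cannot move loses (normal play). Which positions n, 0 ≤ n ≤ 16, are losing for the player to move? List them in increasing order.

G(0) = 0
G(1) = mex{0} = 1
G(2) = mex{1} = 0
G(3) = mex{0,0} = 1
G(4) = mex{1,1} = 0
G(5) = mex{0,0} = 1
G(6) = mex{1,1} = 0
G(7) = mex{0,0} = 1
G(8) = mex{1,1} = 0
G(9) = mex{0,0,0} = 1
G(10) = mex{1,1,1,0} = 2
G(11) = mex{2,0,0,1} = 3
G(12) = mex{3,1,1,0} = 2
G(13) = mex{2,2,0,1} = 3
G(14) = mex{3,3,1,0} = 2
G(15) = mex{2,2,0,1} = 3
G(16) = mex{3,3,1,0} = 2
P-positions are exactly the n with G(n) = 0.

0, 2, 4, 6, 8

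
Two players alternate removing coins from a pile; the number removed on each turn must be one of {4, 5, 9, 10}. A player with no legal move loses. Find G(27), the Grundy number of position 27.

3

n :  0  1  2  3  4  5  6  7  8  9 10 11 12 13 14 15 16 17 18 19 20 21 22 23 24 25 26 27
G :  0  0  0  0  1  1  1  1  2  2  2  2  3  3  0  0  0  0  1  1  1  1  2  2  2  2  3  3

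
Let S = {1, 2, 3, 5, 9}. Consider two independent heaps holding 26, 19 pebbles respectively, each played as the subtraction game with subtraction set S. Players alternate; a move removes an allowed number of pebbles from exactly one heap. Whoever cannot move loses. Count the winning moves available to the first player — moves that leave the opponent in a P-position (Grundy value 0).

4

All heaps use S = {1, 2, 3, 5, 9}:
n :  0  1  2  3  4  5  6  7  8  9 10 11 12 13 14 15 16 17 18 19 20 21 22 23 24 25 26
G :  0  1  2  3  0  1  2  3  0  1  2  3  0  1  2  3  0  1  2  3  0  1  2  3  0  1  2
Heap A: G(26) = 2.
Heap B: G(19) = 3.
Combined Grundy value = 2 ⊕ 3 = 1.
A winning move leaves total XOR = 0, i.e. changes one component's Grundy value g to g ⊕ X where X is the current total.
Heap A: need g' = 2⊕1 = 3. Options: 26−1→G=1, 26−2→G=0, 26−3→G=3, 26−5→G=1, 26−9→G=1. Hits: 1.
Heap B: need g' = 3⊕1 = 2. Options: 19−1→G=2, 19−2→G=1, 19−3→G=0, 19−5→G=2, 19−9→G=2. Hits: 3.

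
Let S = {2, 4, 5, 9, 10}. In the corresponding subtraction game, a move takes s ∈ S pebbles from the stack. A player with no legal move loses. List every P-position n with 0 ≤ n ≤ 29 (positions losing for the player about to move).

0, 1, 7, 8, 14, 15, 21, 22, 28, 29

G(0) = 0
G(1) = mex{} = 0
G(2) = mex{0} = 1
G(3) = mex{0} = 1
G(4) = mex{1,0} = 2
G(5) = mex{1,0,0} = 2
G(6) = mex{2,1,0} = 3
G(7) = mex{2,1,1} = 0
G(8) = mex{3,2,1} = 0
G(9) = mex{0,2,2,0} = 1
G(10) = mex{0,3,2,0,0} = 1
G(11) = mex{1,0,3,1,0} = 2
G(12) = mex{1,0,0,1,1} = 2
G(13) = mex{2,1,0,2,1} = 3
G(14) = mex{2,1,1,2,2} = 0
G(15) = mex{3,2,1,3,2} = 0
G(16) = mex{0,2,2,0,3} = 1
G(17) = mex{0,3,2,0,0} = 1
G(18) = mex{1,0,3,1,0} = 2
G(19) = mex{1,0,0,1,1} = 2
G(20) = mex{2,1,0,2,1} = 3
G(21) = mex{2,1,1,2,2} = 0
G(22) = mex{3,2,1,3,2} = 0
G(23) = mex{0,2,2,0,3} = 1
G(24) = mex{0,3,2,0,0} = 1
G(25) = mex{1,0,3,1,0} = 2
G(26) = mex{1,0,0,1,1} = 2
G(27) = mex{2,1,0,2,1} = 3
G(28) = mex{2,1,1,2,2} = 0
G(29) = mex{3,2,1,3,2} = 0
P-positions are exactly the n with G(n) = 0.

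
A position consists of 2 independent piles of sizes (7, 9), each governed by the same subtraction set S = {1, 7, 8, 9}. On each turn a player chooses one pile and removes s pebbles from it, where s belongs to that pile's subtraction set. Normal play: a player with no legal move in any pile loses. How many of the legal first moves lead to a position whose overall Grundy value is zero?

1

All piles use S = {1, 7, 8, 9}:
n : 0 1 2 3 4 5 6 7 8 9
G : 0 1 0 1 0 1 0 1 2 3
Pile A: G(7) = 1.
Pile B: G(9) = 3.
Combined Grundy value = 1 ⊕ 3 = 2.
A winning move leaves total XOR = 0, i.e. changes one component's Grundy value g to g ⊕ X where X is the current total.
Pile A: need g' = 1⊕2 = 3. Options: 7−1→G=0, 7−7→G=0. Hits: 0.
Pile B: need g' = 3⊕2 = 1. Options: 9−1→G=2, 9−7→G=0, 9−8→G=1, 9−9→G=0. Hits: 1.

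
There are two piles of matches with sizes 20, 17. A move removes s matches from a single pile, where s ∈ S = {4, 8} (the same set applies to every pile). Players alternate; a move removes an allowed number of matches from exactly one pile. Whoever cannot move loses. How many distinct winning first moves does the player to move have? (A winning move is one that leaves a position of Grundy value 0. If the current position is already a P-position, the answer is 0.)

2

All piles use S = {4, 8}:
n :  0  1  2  3  4  5  6  7  8  9 10 11 12 13 14 15 16 17 18 19 20
G :  0  0  0  0  1  1  1  1  2  2  2  2  0  0  0  0  1  1  1  1  2
Pile A: G(20) = 2.
Pile B: G(17) = 1.
Combined Grundy value = 2 ⊕ 1 = 3.
A winning move leaves total XOR = 0, i.e. changes one component's Grundy value g to g ⊕ X where X is the current total.
Pile A: need g' = 2⊕3 = 1. Options: 20−4→G=1, 20−8→G=0. Hits: 1.
Pile B: need g' = 1⊕3 = 2. Options: 17−4→G=0, 17−8→G=2. Hits: 1.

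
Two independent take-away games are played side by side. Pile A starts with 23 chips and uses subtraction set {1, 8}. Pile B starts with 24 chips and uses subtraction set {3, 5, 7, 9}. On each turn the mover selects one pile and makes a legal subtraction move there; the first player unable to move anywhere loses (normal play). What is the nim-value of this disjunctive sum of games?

1

Pile A, S = {1, 8}:
n :  0  1  2  3  4  5  6  7  8  9 10 11 12 13 14 15 16 17 18 19 20 21 22 23
G :  0  1  0  1  0  1  0  1  2  0  1  0  1  0  1  0  1  2  0  1  0  1  0  1
G_A(23) = 1.
Pile B, S = {3, 5, 7, 9}:
n :  0  1  2  3  4  5  6  7  8  9 10 11 12 13 14 15 16 17 18 19 20 21 22 23 24
G :  0  0  0  1  1  1  2  2  2  3  3  3  0  0  0  1  1  1  2  2  2  3  3  3  0
G_B(24) = 0.
Combined Grundy value = 1 ⊕ 0 = 1.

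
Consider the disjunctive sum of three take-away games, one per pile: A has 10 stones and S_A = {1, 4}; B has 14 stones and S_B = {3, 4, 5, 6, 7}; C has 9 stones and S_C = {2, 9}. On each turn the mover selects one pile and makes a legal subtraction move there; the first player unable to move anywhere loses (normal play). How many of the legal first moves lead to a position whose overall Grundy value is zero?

Pile A, S = {1, 4}:
G(0) = 0
G(1) = mex{0} = 1
G(2) = mex{1} = 0
G(3) = mex{0} = 1
G(4) = mex{1,0} = 2
G(5) = mex{2,1} = 0
G(6) = mex{0,0} = 1
G(7) = mex{1,1} = 0
G(8) = mex{0,2} = 1
G(9) = mex{1,0} = 2
G(10) = mex{2,1} = 0
G_A(10) = 0.
Pile B, S = {3, 4, 5, 6, 7}:
G(0) = 0
G(1) = mex{} = 0
G(2) = mex{} = 0
G(3) = mex{0} = 1
G(4) = mex{0,0} = 1
G(5) = mex{0,0,0} = 1
G(6) = mex{1,0,0,0} = 2
G(7) = mex{1,1,0,0,0} = 2
G(8) = mex{1,1,1,0,0} = 2
G(9) = mex{2,1,1,1,0} = 3
G(10) = mex{2,2,1,1,1} = 0
G(11) = mex{2,2,2,1,1} = 0
G(12) = mex{3,2,2,2,1} = 0
G(13) = mex{0,3,2,2,2} = 1
G(14) = mex{0,0,3,2,2} = 1
G_B(14) = 1.
Pile C, S = {2, 9}:
G(0) = 0
G(1) = mex{} = 0
G(2) = mex{0} = 1
G(3) = mex{0} = 1
G(4) = mex{1} = 0
G(5) = mex{1} = 0
G(6) = mex{0} = 1
G(7) = mex{0} = 1
G(8) = mex{1} = 0
G(9) = mex{1,0} = 2
G_C(9) = 2.
Combined Grundy value = 0 ⊕ 1 ⊕ 2 = 3.
A winning move leaves total XOR = 0, i.e. changes one component's Grundy value g to g ⊕ X where X is the current total.
Pile A: need g' = 0⊕3 = 3. Options: 10−1→G=2, 10−4→G=1. Hits: 0.
Pile B: need g' = 1⊕3 = 2. Options: 14−3→G=0, 14−4→G=0, 14−5→G=3, 14−6→G=2, 14−7→G=2. Hits: 2.
Pile C: need g' = 2⊕3 = 1. Options: 9−2→G=1, 9−9→G=0. Hits: 1.

3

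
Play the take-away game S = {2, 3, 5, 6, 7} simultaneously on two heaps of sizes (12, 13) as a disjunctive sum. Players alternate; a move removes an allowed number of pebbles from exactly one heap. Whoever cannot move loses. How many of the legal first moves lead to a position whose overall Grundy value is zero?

All heaps use S = {2, 3, 5, 6, 7}:
n :  0  1  2  3  4  5  6  7  8  9 10 11 12 13
G :  0  0  1  1  2  2  3  3  4  0  0  1  1  2
Heap A: G(12) = 1.
Heap B: G(13) = 2.
Combined Grundy value = 1 ⊕ 2 = 3.
A winning move leaves total XOR = 0, i.e. changes one component's Grundy value g to g ⊕ X where X is the current total.
Heap A: need g' = 1⊕3 = 2. Options: 12−2→G=0, 12−3→G=0, 12−5→G=3, 12−6→G=3, 12−7→G=2. Hits: 1.
Heap B: need g' = 2⊕3 = 1. Options: 13−2→G=1, 13−3→G=0, 13−5→G=4, 13−6→G=3, 13−7→G=3. Hits: 1.

2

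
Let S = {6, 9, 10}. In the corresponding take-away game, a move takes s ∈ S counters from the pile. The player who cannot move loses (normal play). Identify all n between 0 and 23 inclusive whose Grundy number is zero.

0, 1, 2, 3, 4, 5, 16, 17, 18, 19, 20, 21

G(0) = 0
G(1) = mex{} = 0
G(2) = mex{} = 0
G(3) = mex{} = 0
G(4) = mex{} = 0
G(5) = mex{} = 0
G(6) = mex{0} = 1
G(7) = mex{0} = 1
G(8) = mex{0} = 1
G(9) = mex{0,0} = 1
G(10) = mex{0,0,0} = 1
G(11) = mex{0,0,0} = 1
G(12) = mex{1,0,0} = 2
G(13) = mex{1,0,0} = 2
G(14) = mex{1,0,0} = 2
G(15) = mex{1,1,0} = 2
G(16) = mex{1,1,1} = 0
G(17) = mex{1,1,1} = 0
G(18) = mex{2,1,1} = 0
G(19) = mex{2,1,1} = 0
G(20) = mex{2,1,1} = 0
G(21) = mex{2,2,1} = 0
G(22) = mex{0,2,2} = 1
G(23) = mex{0,2,2} = 1
P-positions are exactly the n with G(n) = 0.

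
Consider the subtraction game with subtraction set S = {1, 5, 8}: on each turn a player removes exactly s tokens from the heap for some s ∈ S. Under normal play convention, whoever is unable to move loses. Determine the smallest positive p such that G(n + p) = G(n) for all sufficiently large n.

G(0) = 0
G(1) = mex{0} = 1
G(2) = mex{1} = 0
G(3) = mex{0} = 1
G(4) = mex{1} = 0
G(5) = mex{0,0} = 1
G(6) = mex{1,1} = 0
G(7) = mex{0,0} = 1
G(8) = mex{1,1,0} = 2
G(9) = mex{2,0,1} = 3
G(10) = mex{3,1,0} = 2
G(11) = mex{2,0,1} = 3
G(12) = mex{3,1,0} = 2
G(13) = mex{2,2,1} = 0
G(14) = mex{0,3,0} = 1
G(15) = mex{1,2,1} = 0
G(16) = mex{0,3,2} = 1
G(17) = mex{1,2,3} = 0
G(18) = mex{0,0,2} = 1
G(19) = mex{1,1,3} = 0
G(20) = mex{0,0,2} = 1
G(21) = mex{1,1,0} = 2
G(22) = mex{2,0,1} = 3
G(23) = mex{3,1,0} = 2
G(24) = mex{2,0,1} = 3
G(25) = mex{3,1,0} = 2
G(26) = mex{2,2,1} = 0
G(27) = mex{0,3,0} = 1
G(n+13) = G(n) holds for n = 0,…,7 (a full window of length max(S) = 8), so the sequence is purely periodic with period 13.

13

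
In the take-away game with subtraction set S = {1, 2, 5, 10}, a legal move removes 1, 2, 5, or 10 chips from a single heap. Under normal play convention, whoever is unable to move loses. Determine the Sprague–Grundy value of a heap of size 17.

n :  0  1  2  3  4  5  6  7  8  9 10 11 12 13 14 15 16 17
G :  0  1  2  0  1  2  0  1  2  0  1  2  0  1  2  0  1  2

2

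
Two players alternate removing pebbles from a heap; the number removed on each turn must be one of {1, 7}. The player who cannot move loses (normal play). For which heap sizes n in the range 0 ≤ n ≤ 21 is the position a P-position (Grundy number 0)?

G(0) = 0
G(1) = mex{0} = 1
G(2) = mex{1} = 0
G(3) = mex{0} = 1
G(4) = mex{1} = 0
G(5) = mex{0} = 1
G(6) = mex{1} = 0
G(7) = mex{0,0} = 1
G(8) = mex{1,1} = 0
G(9) = mex{0,0} = 1
G(10) = mex{1,1} = 0
G(11) = mex{0,0} = 1
G(12) = mex{1,1} = 0
G(13) = mex{0,0} = 1
G(14) = mex{1,1} = 0
G(15) = mex{0,0} = 1
G(16) = mex{1,1} = 0
G(17) = mex{0,0} = 1
G(18) = mex{1,1} = 0
G(19) = mex{0,0} = 1
G(20) = mex{1,1} = 0
G(21) = mex{0,0} = 1
P-positions are exactly the n with G(n) = 0.

0, 2, 4, 6, 8, 10, 12, 14, 16, 18, 20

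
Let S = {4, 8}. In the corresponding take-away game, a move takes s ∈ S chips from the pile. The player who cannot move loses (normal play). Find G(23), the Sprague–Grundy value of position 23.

n :  0  1  2  3  4  5  6  7  8  9 10 11 12 13 14 15 16 17 18 19 20 21 22 23
G :  0  0  0  0  1  1  1  1  2  2  2  2  0  0  0  0  1  1  1  1  2  2  2  2

2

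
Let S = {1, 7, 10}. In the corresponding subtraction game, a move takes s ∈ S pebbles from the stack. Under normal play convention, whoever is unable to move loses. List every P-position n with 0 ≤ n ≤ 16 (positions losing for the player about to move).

n :  0  1  2  3  4  5  6  7  8  9 10 11 12 13 14 15 16
G :  0  1  0  1  0  1  0  1  0  1  2  3  2  3  2  3  2
P-positions are exactly the n with G(n) = 0.

0, 2, 4, 6, 8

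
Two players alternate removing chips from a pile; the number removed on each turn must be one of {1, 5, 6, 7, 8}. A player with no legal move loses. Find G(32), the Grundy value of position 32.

G(0) = 0
G(1) = mex{0} = 1
G(2) = mex{1} = 0
G(3) = mex{0} = 1
G(4) = mex{1} = 0
G(5) = mex{0,0} = 1
G(6) = mex{1,1,0} = 2
G(7) = mex{2,0,1,0} = 3
G(8) = mex{3,1,0,1,0} = 2
G(9) = mex{2,0,1,0,1} = 3
G(10) = mex{3,1,0,1,0} = 2
G(11) = mex{2,2,1,0,1} = 3
G(12) = mex{3,3,2,1,0} = 4
G(13) = mex{4,2,3,2,1} = 0
G(14) = mex{0,3,2,3,2} = 1
G(15) = mex{1,2,3,2,3} = 0
G(16) = mex{0,3,2,3,2} = 1
G(17) = mex{1,4,3,2,3} = 0
G(18) = mex{0,0,4,3,2} = 1
G(19) = mex{1,1,0,4,3} = 2
G(20) = mex{2,0,1,0,4} = 3
G(21) = mex{3,1,0,1,0} = 2
G(22) = mex{2,0,1,0,1} = 3
G(23) = mex{3,1,0,1,0} = 2
G(24) = mex{2,2,1,0,1} = 3
G(25) = mex{3,3,2,1,0} = 4
G(26) = mex{4,2,3,2,1} = 0
G(27) = mex{0,3,2,3,2} = 1
G(28) = mex{1,2,3,2,3} = 0
G(29) = mex{0,3,2,3,2} = 1
G(30) = mex{1,4,3,2,3} = 0
G(31) = mex{0,0,4,3,2} = 1
G(32) = mex{1,1,0,4,3} = 2

2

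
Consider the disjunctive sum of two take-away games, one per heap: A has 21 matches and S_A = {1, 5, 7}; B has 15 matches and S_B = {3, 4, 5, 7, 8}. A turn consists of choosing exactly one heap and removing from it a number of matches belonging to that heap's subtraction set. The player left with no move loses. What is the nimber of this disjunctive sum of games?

Heap A, S = {1, 5, 7}:
G(0) = 0
G(1) = mex{0} = 1
G(2) = mex{1} = 0
G(3) = mex{0} = 1
G(4) = mex{1} = 0
G(5) = mex{0,0} = 1
G(6) = mex{1,1} = 0
G(7) = mex{0,0,0} = 1
G(8) = mex{1,1,1} = 0
G(9) = mex{0,0,0} = 1
G(10) = mex{1,1,1} = 0
G(11) = mex{0,0,0} = 1
G(12) = mex{1,1,1} = 0
G(13) = mex{0,0,0} = 1
G(14) = mex{1,1,1} = 0
G(15) = mex{0,0,0} = 1
G(16) = mex{1,1,1} = 0
G(17) = mex{0,0,0} = 1
G(18) = mex{1,1,1} = 0
G(19) = mex{0,0,0} = 1
G(20) = mex{1,1,1} = 0
G(21) = mex{0,0,0} = 1
G_A(21) = 1.
Heap B, S = {3, 4, 5, 7, 8}:
G(0) = 0
G(1) = mex{} = 0
G(2) = mex{} = 0
G(3) = mex{0} = 1
G(4) = mex{0,0} = 1
G(5) = mex{0,0,0} = 1
G(6) = mex{1,0,0} = 2
G(7) = mex{1,1,0,0} = 2
G(8) = mex{1,1,1,0,0} = 2
G(9) = mex{2,1,1,0,0} = 3
G(10) = mex{2,2,1,1,0} = 3
G(11) = mex{2,2,2,1,1} = 0
G(12) = mex{3,2,2,1,1} = 0
G(13) = mex{3,3,2,2,1} = 0
G(14) = mex{0,3,3,2,2} = 1
G(15) = mex{0,0,3,2,2} = 1
G_B(15) = 1.
Combined Grundy value = 1 ⊕ 1 = 0.

0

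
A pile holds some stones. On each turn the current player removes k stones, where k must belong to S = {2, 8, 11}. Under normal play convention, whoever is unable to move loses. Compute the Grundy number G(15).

3

G(0) = 0
G(1) = mex{} = 0
G(2) = mex{0} = 1
G(3) = mex{0} = 1
G(4) = mex{1} = 0
G(5) = mex{1} = 0
G(6) = mex{0} = 1
G(7) = mex{0} = 1
G(8) = mex{1,0} = 2
G(9) = mex{1,0} = 2
G(10) = mex{2,1} = 0
G(11) = mex{2,1,0} = 3
G(12) = mex{0,0,0} = 1
G(13) = mex{3,0,1} = 2
G(14) = mex{1,1,1} = 0
G(15) = mex{2,1,0} = 3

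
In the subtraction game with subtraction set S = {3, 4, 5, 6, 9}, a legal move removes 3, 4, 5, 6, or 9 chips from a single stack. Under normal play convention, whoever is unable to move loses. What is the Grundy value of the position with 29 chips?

1

n :  0  1  2  3  4  5  6  7  8  9 10 11 12 13 14 15 16 17 18 19 20 21 22 23 24 25 26 27 28 29
G :  0  0  0  1  1  1  2  2  2  3  3  3  0  0  0  1  1  1  2  2  2  3  3  3  0  0  0  1  1  1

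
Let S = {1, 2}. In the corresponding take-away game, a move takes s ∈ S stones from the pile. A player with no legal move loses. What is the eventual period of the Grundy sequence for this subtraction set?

n :  0  1  2  3  4  5  6  7  8  9 10 11 12 13 14
G :  0  1  2  0  1  2  0  1  2  0  1  2  0  1  2
G(n+3) = G(n) holds for n = 0,…,1 (a full window of length max(S) = 2), so the sequence is purely periodic with period 3.

3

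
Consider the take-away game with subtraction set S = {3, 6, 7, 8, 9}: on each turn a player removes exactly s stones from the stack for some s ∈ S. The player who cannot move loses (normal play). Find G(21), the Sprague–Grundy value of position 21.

3

n :  0  1  2  3  4  5  6  7  8  9 10 11 12 13 14 15 16 17 18 19 20 21
G :  0  0  0  1  1  1  2  2  2  3  3  3  0  0  0  1  1  1  2  2  2  3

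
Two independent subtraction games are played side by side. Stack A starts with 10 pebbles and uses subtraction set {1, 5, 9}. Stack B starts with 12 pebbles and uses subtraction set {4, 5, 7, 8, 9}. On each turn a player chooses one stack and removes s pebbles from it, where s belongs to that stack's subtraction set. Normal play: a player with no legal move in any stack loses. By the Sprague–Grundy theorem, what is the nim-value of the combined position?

Stack A, S = {1, 5, 9}:
n :  0  1  2  3  4  5  6  7  8  9 10
G :  0  1  0  1  0  1  0  1  0  1  0
G_A(10) = 0.
Stack B, S = {4, 5, 7, 8, 9}:
G(0) = 0
G(1) = mex{} = 0
G(2) = mex{} = 0
G(3) = mex{} = 0
G(4) = mex{0} = 1
G(5) = mex{0,0} = 1
G(6) = mex{0,0} = 1
G(7) = mex{0,0,0} = 1
G(8) = mex{1,0,0,0} = 2
G(9) = mex{1,1,0,0,0} = 2
G(10) = mex{1,1,0,0,0} = 2
G(11) = mex{1,1,1,0,0} = 2
G(12) = mex{2,1,1,1,0} = 3
G_B(12) = 3.
Combined Grundy value = 0 ⊕ 3 = 3.

3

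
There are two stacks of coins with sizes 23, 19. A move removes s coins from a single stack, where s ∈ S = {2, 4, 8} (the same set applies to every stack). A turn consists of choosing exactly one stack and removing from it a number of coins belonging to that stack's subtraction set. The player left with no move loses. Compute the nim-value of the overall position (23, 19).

All stacks use S = {2, 4, 8}:
G(0) = 0
G(1) = mex{} = 0
G(2) = mex{0} = 1
G(3) = mex{0} = 1
G(4) = mex{1,0} = 2
G(5) = mex{1,0} = 2
G(6) = mex{2,1} = 0
G(7) = mex{2,1} = 0
G(8) = mex{0,2,0} = 1
G(9) = mex{0,2,0} = 1
G(10) = mex{1,0,1} = 2
G(11) = mex{1,0,1} = 2
G(12) = mex{2,1,2} = 0
G(13) = mex{2,1,2} = 0
G(14) = mex{0,2,0} = 1
G(15) = mex{0,2,0} = 1
G(16) = mex{1,0,1} = 2
G(17) = mex{1,0,1} = 2
G(18) = mex{2,1,2} = 0
G(19) = mex{2,1,2} = 0
G(20) = mex{0,2,0} = 1
G(21) = mex{0,2,0} = 1
G(22) = mex{1,0,1} = 2
G(23) = mex{1,0,1} = 2
Stack A: G(23) = 2.
Stack B: G(19) = 0.
Combined Grundy value = 2 ⊕ 0 = 2.

2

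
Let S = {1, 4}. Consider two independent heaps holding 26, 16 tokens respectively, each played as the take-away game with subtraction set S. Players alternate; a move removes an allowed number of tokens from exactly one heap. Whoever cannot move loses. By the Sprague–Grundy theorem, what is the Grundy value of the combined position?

All heaps use S = {1, 4}:
G(0) = 0
G(1) = mex{0} = 1
G(2) = mex{1} = 0
G(3) = mex{0} = 1
G(4) = mex{1,0} = 2
G(5) = mex{2,1} = 0
G(6) = mex{0,0} = 1
G(7) = mex{1,1} = 0
G(8) = mex{0,2} = 1
G(9) = mex{1,0} = 2
G(10) = mex{2,1} = 0
G(11) = mex{0,0} = 1
G(12) = mex{1,1} = 0
G(13) = mex{0,2} = 1
G(14) = mex{1,0} = 2
G(15) = mex{2,1} = 0
G(16) = mex{0,0} = 1
G(17) = mex{1,1} = 0
G(18) = mex{0,2} = 1
G(19) = mex{1,0} = 2
G(20) = mex{2,1} = 0
G(21) = mex{0,0} = 1
G(22) = mex{1,1} = 0
G(23) = mex{0,2} = 1
G(24) = mex{1,0} = 2
G(25) = mex{2,1} = 0
G(26) = mex{0,0} = 1
Heap A: G(26) = 1.
Heap B: G(16) = 1.
Combined Grundy value = 1 ⊕ 1 = 0.

0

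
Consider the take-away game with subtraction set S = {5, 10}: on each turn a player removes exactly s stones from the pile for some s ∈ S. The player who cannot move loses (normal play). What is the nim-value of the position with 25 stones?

2

G(0) = 0
G(1) = mex{} = 0
G(2) = mex{} = 0
G(3) = mex{} = 0
G(4) = mex{} = 0
G(5) = mex{0} = 1
G(6) = mex{0} = 1
G(7) = mex{0} = 1
G(8) = mex{0} = 1
G(9) = mex{0} = 1
G(10) = mex{1,0} = 2
G(11) = mex{1,0} = 2
G(12) = mex{1,0} = 2
G(13) = mex{1,0} = 2
G(14) = mex{1,0} = 2
G(15) = mex{2,1} = 0
G(16) = mex{2,1} = 0
G(17) = mex{2,1} = 0
G(18) = mex{2,1} = 0
G(19) = mex{2,1} = 0
G(20) = mex{0,2} = 1
G(21) = mex{0,2} = 1
G(22) = mex{0,2} = 1
G(23) = mex{0,2} = 1
G(24) = mex{0,2} = 1
G(25) = mex{1,0} = 2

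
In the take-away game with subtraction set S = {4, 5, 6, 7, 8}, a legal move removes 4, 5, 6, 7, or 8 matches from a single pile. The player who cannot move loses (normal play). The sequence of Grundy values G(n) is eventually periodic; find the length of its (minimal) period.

12

n :  0  1  2  3  4  5  6  7  8  9 10 11 12 13 14 15 16 17 18 19 20 21 22 23 24 25
G :  0  0  0  0  1  1  1  1  2  2  2  2  0  0  0  0  1  1  1  1  2  2  2  2  0  0
G(n+12) = G(n) holds for n = 0,…,7 (a full window of length max(S) = 8), so the sequence is purely periodic with period 12.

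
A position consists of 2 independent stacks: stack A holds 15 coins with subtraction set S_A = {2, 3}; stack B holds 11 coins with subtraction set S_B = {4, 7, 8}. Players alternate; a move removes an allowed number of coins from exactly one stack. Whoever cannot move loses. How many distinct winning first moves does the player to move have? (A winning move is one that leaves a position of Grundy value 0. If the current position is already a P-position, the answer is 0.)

1

Stack A, S = {2, 3}:
n :  0  1  2  3  4  5  6  7  8  9 10 11 12 13 14 15
G :  0  0  1  1  2  0  0  1  1  2  0  0  1  1  2  0
G_A(15) = 0.
Stack B, S = {4, 7, 8}:
n :  0  1  2  3  4  5  6  7  8  9 10 11
G :  0  0  0  0  1  1  1  1  2  2  2  2
G_B(11) = 2.
Combined Grundy value = 0 ⊕ 2 = 2.
A winning move leaves total XOR = 0, i.e. changes one component's Grundy value g to g ⊕ X where X is the current total.
Stack A: need g' = 0⊕2 = 2. Options: 15−2→G=1, 15−3→G=1. Hits: 0.
Stack B: need g' = 2⊕2 = 0. Options: 11−4→G=1, 11−7→G=1, 11−8→G=0. Hits: 1.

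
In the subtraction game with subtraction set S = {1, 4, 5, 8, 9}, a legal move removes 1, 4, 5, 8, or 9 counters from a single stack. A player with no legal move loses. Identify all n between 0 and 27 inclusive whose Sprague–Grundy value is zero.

n :  0  1  2  3  4  5  6  7  8  9 10 11 12 13 14 15 16 17 18 19 20 21 22 23 24 25 26 27
G :  0  1  0  1  2  3  2  3  4  5  4  5  0  1  0  1  2  3  2  3  4  5  4  5  0  1  0  1
P-positions are exactly the n with G(n) = 0.

0, 2, 12, 14, 24, 26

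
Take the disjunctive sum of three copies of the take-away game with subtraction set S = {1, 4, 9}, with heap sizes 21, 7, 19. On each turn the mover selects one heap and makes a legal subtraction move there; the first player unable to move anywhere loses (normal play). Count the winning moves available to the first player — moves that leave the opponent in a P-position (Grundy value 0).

1

All heaps use S = {1, 4, 9}:
G(0) = 0
G(1) = mex{0} = 1
G(2) = mex{1} = 0
G(3) = mex{0} = 1
G(4) = mex{1,0} = 2
G(5) = mex{2,1} = 0
G(6) = mex{0,0} = 1
G(7) = mex{1,1} = 0
G(8) = mex{0,2} = 1
G(9) = mex{1,0,0} = 2
G(10) = mex{2,1,1} = 0
G(11) = mex{0,0,0} = 1
G(12) = mex{1,1,1} = 0
G(13) = mex{0,2,2} = 1
G(14) = mex{1,0,0} = 2
G(15) = mex{2,1,1} = 0
G(16) = mex{0,0,0} = 1
G(17) = mex{1,1,1} = 0
G(18) = mex{0,2,2} = 1
G(19) = mex{1,0,0} = 2
G(20) = mex{2,1,1} = 0
G(21) = mex{0,0,0} = 1
Heap A: G(21) = 1.
Heap B: G(7) = 0.
Heap C: G(19) = 2.
Combined Grundy value = 1 ⊕ 0 ⊕ 2 = 3.
A winning move leaves total XOR = 0, i.e. changes one component's Grundy value g to g ⊕ X where X is the current total.
Heap A: need g' = 1⊕3 = 2. Options: 21−1→G=0, 21−4→G=0, 21−9→G=0. Hits: 0.
Heap B: need g' = 0⊕3 = 3. Options: 7−1→G=1, 7−4→G=1. Hits: 0.
Heap C: need g' = 2⊕3 = 1. Options: 19−1→G=1, 19−4→G=0, 19−9→G=0. Hits: 1.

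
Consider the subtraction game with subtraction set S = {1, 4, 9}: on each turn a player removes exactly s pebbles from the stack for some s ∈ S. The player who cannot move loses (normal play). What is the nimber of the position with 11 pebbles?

n :  0  1  2  3  4  5  6  7  8  9 10 11
G :  0  1  0  1  2  0  1  0  1  2  0  1

1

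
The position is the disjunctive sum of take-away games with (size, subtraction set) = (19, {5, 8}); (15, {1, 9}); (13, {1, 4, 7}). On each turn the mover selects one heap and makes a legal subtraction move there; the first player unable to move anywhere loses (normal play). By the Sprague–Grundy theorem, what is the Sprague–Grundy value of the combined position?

Heap A, S = {5, 8}:
G(0) = 0
G(1) = mex{} = 0
G(2) = mex{} = 0
G(3) = mex{} = 0
G(4) = mex{} = 0
G(5) = mex{0} = 1
G(6) = mex{0} = 1
G(7) = mex{0} = 1
G(8) = mex{0,0} = 1
G(9) = mex{0,0} = 1
G(10) = mex{1,0} = 2
G(11) = mex{1,0} = 2
G(12) = mex{1,0} = 2
G(13) = mex{1,1} = 0
G(14) = mex{1,1} = 0
G(15) = mex{2,1} = 0
G(16) = mex{2,1} = 0
G(17) = mex{2,1} = 0
G(18) = mex{0,2} = 1
G(19) = mex{0,2} = 1
G_A(19) = 1.
Heap B, S = {1, 9}:
G(0) = 0
G(1) = mex{0} = 1
G(2) = mex{1} = 0
G(3) = mex{0} = 1
G(4) = mex{1} = 0
G(5) = mex{0} = 1
G(6) = mex{1} = 0
G(7) = mex{0} = 1
G(8) = mex{1} = 0
G(9) = mex{0,0} = 1
G(10) = mex{1,1} = 0
G(11) = mex{0,0} = 1
G(12) = mex{1,1} = 0
G(13) = mex{0,0} = 1
G(14) = mex{1,1} = 0
G(15) = mex{0,0} = 1
G_B(15) = 1.
Heap C, S = {1, 4, 7}:
G(0) = 0
G(1) = mex{0} = 1
G(2) = mex{1} = 0
G(3) = mex{0} = 1
G(4) = mex{1,0} = 2
G(5) = mex{2,1} = 0
G(6) = mex{0,0} = 1
G(7) = mex{1,1,0} = 2
G(8) = mex{2,2,1} = 0
G(9) = mex{0,0,0} = 1
G(10) = mex{1,1,1} = 0
G(11) = mex{0,2,2} = 1
G(12) = mex{1,0,0} = 2
G(13) = mex{2,1,1} = 0
G_C(13) = 0.
Combined Grundy value = 1 ⊕ 1 ⊕ 0 = 0.

0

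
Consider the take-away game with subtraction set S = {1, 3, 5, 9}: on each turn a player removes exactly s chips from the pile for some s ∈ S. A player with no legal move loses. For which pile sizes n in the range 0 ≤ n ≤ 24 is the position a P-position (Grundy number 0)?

n :  0  1  2  3  4  5  6  7  8  9 10 11 12 13 14 15 16 17 18 19 20 21 22 23 24
G :  0  1  0  1  0  1  0  1  0  1  0  1  0  1  0  1  0  1  0  1  0  1  0  1  0
P-positions are exactly the n with G(n) = 0.

0, 2, 4, 6, 8, 10, 12, 14, 16, 18, 20, 22, 24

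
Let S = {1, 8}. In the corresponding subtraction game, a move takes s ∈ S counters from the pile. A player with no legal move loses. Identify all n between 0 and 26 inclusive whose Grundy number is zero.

G(0) = 0
G(1) = mex{0} = 1
G(2) = mex{1} = 0
G(3) = mex{0} = 1
G(4) = mex{1} = 0
G(5) = mex{0} = 1
G(6) = mex{1} = 0
G(7) = mex{0} = 1
G(8) = mex{1,0} = 2
G(9) = mex{2,1} = 0
G(10) = mex{0,0} = 1
G(11) = mex{1,1} = 0
G(12) = mex{0,0} = 1
G(13) = mex{1,1} = 0
G(14) = mex{0,0} = 1
G(15) = mex{1,1} = 0
G(16) = mex{0,2} = 1
G(17) = mex{1,0} = 2
G(18) = mex{2,1} = 0
G(19) = mex{0,0} = 1
G(20) = mex{1,1} = 0
G(21) = mex{0,0} = 1
G(22) = mex{1,1} = 0
G(23) = mex{0,0} = 1
G(24) = mex{1,1} = 0
G(25) = mex{0,2} = 1
G(26) = mex{1,0} = 2
P-positions are exactly the n with G(n) = 0.

0, 2, 4, 6, 9, 11, 13, 15, 18, 20, 22, 24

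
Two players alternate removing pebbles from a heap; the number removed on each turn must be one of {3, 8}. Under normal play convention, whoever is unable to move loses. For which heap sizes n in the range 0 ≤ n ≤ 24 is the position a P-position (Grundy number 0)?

G(0) = 0
G(1) = mex{} = 0
G(2) = mex{} = 0
G(3) = mex{0} = 1
G(4) = mex{0} = 1
G(5) = mex{0} = 1
G(6) = mex{1} = 0
G(7) = mex{1} = 0
G(8) = mex{1,0} = 2
G(9) = mex{0,0} = 1
G(10) = mex{0,0} = 1
G(11) = mex{2,1} = 0
G(12) = mex{1,1} = 0
G(13) = mex{1,1} = 0
G(14) = mex{0,0} = 1
G(15) = mex{0,0} = 1
G(16) = mex{0,2} = 1
G(17) = mex{1,1} = 0
G(18) = mex{1,1} = 0
G(19) = mex{1,0} = 2
G(20) = mex{0,0} = 1
G(21) = mex{0,0} = 1
G(22) = mex{2,1} = 0
G(23) = mex{1,1} = 0
G(24) = mex{1,1} = 0
P-positions are exactly the n with G(n) = 0.

0, 1, 2, 6, 7, 11, 12, 13, 17, 18, 22, 23, 24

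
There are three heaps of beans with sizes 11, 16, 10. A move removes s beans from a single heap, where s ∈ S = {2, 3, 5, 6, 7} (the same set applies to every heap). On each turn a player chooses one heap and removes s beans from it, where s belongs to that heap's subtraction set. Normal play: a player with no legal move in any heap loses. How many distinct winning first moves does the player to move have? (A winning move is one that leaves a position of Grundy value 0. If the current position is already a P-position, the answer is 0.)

All heaps use S = {2, 3, 5, 6, 7}:
n :  0  1  2  3  4  5  6  7  8  9 10 11 12 13 14 15 16
G :  0  0  1  1  2  2  3  3  4  0  0  1  1  2  2  3  3
Heap A: G(11) = 1.
Heap B: G(16) = 3.
Heap C: G(10) = 0.
Combined Grundy value = 1 ⊕ 3 ⊕ 0 = 2.
A winning move leaves total XOR = 0, i.e. changes one component's Grundy value g to g ⊕ X where X is the current total.
Heap A: need g' = 1⊕2 = 3. Options: 11−2→G=0, 11−3→G=4, 11−5→G=3, 11−6→G=2, 11−7→G=2. Hits: 1.
Heap B: need g' = 3⊕2 = 1. Options: 16−2→G=2, 16−3→G=2, 16−5→G=1, 16−6→G=0, 16−7→G=0. Hits: 1.
Heap C: need g' = 0⊕2 = 2. Options: 10−2→G=4, 10−3→G=3, 10−5→G=2, 10−6→G=2, 10−7→G=1. Hits: 2.

4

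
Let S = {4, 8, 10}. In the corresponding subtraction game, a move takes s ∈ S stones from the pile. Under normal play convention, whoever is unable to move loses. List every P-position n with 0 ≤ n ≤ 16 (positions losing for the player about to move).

0, 1, 2, 3, 14, 15, 16

n :  0  1  2  3  4  5  6  7  8  9 10 11 12 13 14 15 16
G :  0  0  0  0  1  1  1  1  2  2  2  2  3  3  0  0  0
P-positions are exactly the n with G(n) = 0.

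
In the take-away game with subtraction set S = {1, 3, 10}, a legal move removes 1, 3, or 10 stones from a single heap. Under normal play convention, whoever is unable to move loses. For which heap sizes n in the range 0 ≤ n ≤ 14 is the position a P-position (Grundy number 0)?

n :  0  1  2  3  4  5  6  7  8  9 10 11 12 13 14
G :  0  1  0  1  0  1  0  1  0  1  2  3  2  0  1
P-positions are exactly the n with G(n) = 0.

0, 2, 4, 6, 8, 13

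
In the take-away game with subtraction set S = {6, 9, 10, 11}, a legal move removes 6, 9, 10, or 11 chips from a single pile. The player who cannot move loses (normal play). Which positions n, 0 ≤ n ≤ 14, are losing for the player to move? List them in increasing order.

0, 1, 2, 3, 4, 5

n :  0  1  2  3  4  5  6  7  8  9 10 11 12 13 14
G :  0  0  0  0  0  0  1  1  1  1  1  1  2  2  2
P-positions are exactly the n with G(n) = 0.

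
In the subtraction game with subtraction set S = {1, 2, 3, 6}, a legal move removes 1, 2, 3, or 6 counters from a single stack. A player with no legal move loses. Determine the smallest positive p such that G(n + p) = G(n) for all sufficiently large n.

4

G(0) = 0
G(1) = mex{0} = 1
G(2) = mex{1,0} = 2
G(3) = mex{2,1,0} = 3
G(4) = mex{3,2,1} = 0
G(5) = mex{0,3,2} = 1
G(6) = mex{1,0,3,0} = 2
G(7) = mex{2,1,0,1} = 3
G(8) = mex{3,2,1,2} = 0
G(9) = mex{0,3,2,3} = 1
G(10) = mex{1,0,3,0} = 2
G(11) = mex{2,1,0,1} = 3
G(12) = mex{3,2,1,2} = 0
G(13) = mex{0,3,2,3} = 1
G(14) = mex{1,0,3,0} = 2
G(n+4) = G(n) holds for n = 0,…,5 (a full window of length max(S) = 6), so the sequence is purely periodic with period 4.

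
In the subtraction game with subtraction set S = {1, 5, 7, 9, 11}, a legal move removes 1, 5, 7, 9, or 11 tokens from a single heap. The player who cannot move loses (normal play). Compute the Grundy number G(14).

n :  0  1  2  3  4  5  6  7  8  9 10 11 12 13 14
G :  0  1  0  1  0  1  0  1  0  1  0  1  0  1  0

0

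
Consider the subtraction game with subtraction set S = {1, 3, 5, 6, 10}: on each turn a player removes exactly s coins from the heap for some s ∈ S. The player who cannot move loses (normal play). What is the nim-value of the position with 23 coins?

1

n :  0  1  2  3  4  5  6  7  8  9 10 11 12 13 14 15 16 17 18 19 20 21 22 23
G :  0  1  0  1  0  1  2  3  2  3  2  0  1  0  1  0  1  2  3  2  3  2  0  1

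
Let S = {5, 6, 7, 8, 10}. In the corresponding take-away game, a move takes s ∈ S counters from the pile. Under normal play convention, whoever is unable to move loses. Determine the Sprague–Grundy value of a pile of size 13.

2

n :  0  1  2  3  4  5  6  7  8  9 10 11 12 13
G :  0  0  0  0  0  1  1  1  1  1  2  2  2  2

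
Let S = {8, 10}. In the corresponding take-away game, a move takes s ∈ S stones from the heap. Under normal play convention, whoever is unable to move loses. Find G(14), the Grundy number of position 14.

n :  0  1  2  3  4  5  6  7  8  9 10 11 12 13 14
G :  0  0  0  0  0  0  0  0  1  1  1  1  1  1  1

1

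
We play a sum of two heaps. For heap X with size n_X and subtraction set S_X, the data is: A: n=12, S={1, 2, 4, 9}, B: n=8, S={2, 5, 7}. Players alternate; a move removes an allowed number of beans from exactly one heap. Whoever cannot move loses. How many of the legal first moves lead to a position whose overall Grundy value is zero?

Heap A, S = {1, 2, 4, 9}:
G(0) = 0
G(1) = mex{0} = 1
G(2) = mex{1,0} = 2
G(3) = mex{2,1} = 0
G(4) = mex{0,2,0} = 1
G(5) = mex{1,0,1} = 2
G(6) = mex{2,1,2} = 0
G(7) = mex{0,2,0} = 1
G(8) = mex{1,0,1} = 2
G(9) = mex{2,1,2,0} = 3
G(10) = mex{3,2,0,1} = 4
G(11) = mex{4,3,1,2} = 0
G(12) = mex{0,4,2,0} = 1
G_A(12) = 1.
Heap B, S = {2, 5, 7}:
n : 0 1 2 3 4 5 6 7 8
G : 0 0 1 1 0 2 1 3 2
G_B(8) = 2.
Combined Grundy value = 1 ⊕ 2 = 3.
A winning move leaves total XOR = 0, i.e. changes one component's Grundy value g to g ⊕ X where X is the current total.
Heap A: need g' = 1⊕3 = 2. Options: 12−1→G=0, 12−2→G=4, 12−4→G=2, 12−9→G=0. Hits: 1.
Heap B: need g' = 2⊕3 = 1. Options: 8−2→G=1, 8−5→G=1, 8−7→G=0. Hits: 2.

3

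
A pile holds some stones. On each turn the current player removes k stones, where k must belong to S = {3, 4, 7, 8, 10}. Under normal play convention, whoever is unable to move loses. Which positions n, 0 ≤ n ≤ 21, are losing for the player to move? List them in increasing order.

0, 1, 2, 13, 14, 15

n :  0  1  2  3  4  5  6  7  8  9 10 11 12 13 14 15 16 17 18 19 20 21
G :  0  0  0  1  1  1  2  2  2  3  3  3  4  0  0  0  1  1  1  2  2  2
P-positions are exactly the n with G(n) = 0.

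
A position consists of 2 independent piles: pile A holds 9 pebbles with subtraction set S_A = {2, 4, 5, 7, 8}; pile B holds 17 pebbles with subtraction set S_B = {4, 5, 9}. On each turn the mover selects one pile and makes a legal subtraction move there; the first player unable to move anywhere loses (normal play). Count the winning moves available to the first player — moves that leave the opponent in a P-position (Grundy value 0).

1

Pile A, S = {2, 4, 5, 7, 8}:
n : 0 1 2 3 4 5 6 7 8 9
G : 0 0 1 1 2 2 3 3 4 4
G_A(9) = 4.
Pile B, S = {4, 5, 9}:
n :  0  1  2  3  4  5  6  7  8  9 10 11 12 13 14 15 16 17
G :  0  0  0  0  1  1  1  1  2  2  2  2  3  0  0  0  0  1
G_B(17) = 1.
Combined Grundy value = 4 ⊕ 1 = 5.
A winning move leaves total XOR = 0, i.e. changes one component's Grundy value g to g ⊕ X where X is the current total.
Pile A: need g' = 4⊕5 = 1. Options: 9−2→G=3, 9−4→G=2, 9−5→G=2, 9−7→G=1, 9−8→G=0. Hits: 1.
Pile B: need g' = 1⊕5 = 4. Options: 17−4→G=0, 17−5→G=3, 17−9→G=2. Hits: 0.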